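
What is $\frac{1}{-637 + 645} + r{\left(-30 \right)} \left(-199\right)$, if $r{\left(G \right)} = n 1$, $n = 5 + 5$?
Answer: $- \frac{15919}{8} \approx -1989.9$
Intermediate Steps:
$n = 10$
$r{\left(G \right)} = 10$ ($r{\left(G \right)} = 10 \cdot 1 = 10$)
$\frac{1}{-637 + 645} + r{\left(-30 \right)} \left(-199\right) = \frac{1}{-637 + 645} + 10 \left(-199\right) = \frac{1}{8} - 1990 = - \frac{15919}{8}$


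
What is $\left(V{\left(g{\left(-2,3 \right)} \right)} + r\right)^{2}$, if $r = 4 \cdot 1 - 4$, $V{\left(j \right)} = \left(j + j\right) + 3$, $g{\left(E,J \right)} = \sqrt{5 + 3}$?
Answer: $41 + 24 \sqrt{2} \approx 74.941$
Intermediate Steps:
$g{\left(E,J \right)} = 2 \sqrt{2}$ ($g{\left(E,J \right)} = \sqrt{8} = 2 \sqrt{2}$)
$V{\left(j \right)} = 3 + 2 j$ ($V{\left(j \right)} = 2 j + 3 = 3 + 2 j$)
$r = 0$ ($r = 4 - 4 = 0$)
$\left(V{\left(g{\left(-2,3 \right)} \right)} + r\right)^{2} = \left(\left(3 + 2 \cdot 2 \sqrt{2}\right) + 0\right)^{2} = \left(\left(3 + 4 \sqrt{2}\right) + 0\right)^{2} = \left(3 + 4 \sqrt{2}\right)^{2}$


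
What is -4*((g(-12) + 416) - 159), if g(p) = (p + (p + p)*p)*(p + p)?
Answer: 25468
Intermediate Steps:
g(p) = 2*p*(p + 2*p²) (g(p) = (p + (2*p)*p)*(2*p) = (p + 2*p²)*(2*p) = 2*p*(p + 2*p²))
-4*((g(-12) + 416) - 159) = -4*(((-12)²*(2 + 4*(-12)) + 416) - 159) = -4*((144*(2 - 48) + 416) - 159) = -4*((144*(-46) + 416) - 159) = -4*((-6624 + 416) - 159) = -4*(-6208 - 159) = -4*(-6367) = 25468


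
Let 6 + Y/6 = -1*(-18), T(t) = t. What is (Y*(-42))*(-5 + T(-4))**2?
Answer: -244944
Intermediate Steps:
Y = 72 (Y = -36 + 6*(-1*(-18)) = -36 + 6*18 = -36 + 108 = 72)
(Y*(-42))*(-5 + T(-4))**2 = (72*(-42))*(-5 - 4)**2 = -3024*(-9)**2 = -3024*81 = -244944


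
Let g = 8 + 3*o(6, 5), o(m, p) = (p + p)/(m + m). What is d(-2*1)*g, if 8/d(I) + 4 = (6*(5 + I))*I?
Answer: -21/10 ≈ -2.1000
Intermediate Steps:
o(m, p) = p/m (o(m, p) = (2*p)/((2*m)) = (2*p)*(1/(2*m)) = p/m)
g = 21/2 (g = 8 + 3*(5/6) = 8 + 3*(5*(⅙)) = 8 + 3*(⅚) = 8 + 5/2 = 21/2 ≈ 10.500)
d(I) = 8/(-4 + I*(30 + 6*I)) (d(I) = 8/(-4 + (6*(5 + I))*I) = 8/(-4 + (30 + 6*I)*I) = 8/(-4 + I*(30 + 6*I)))
d(-2*1)*g = (4/(-2 + 3*(-2*1)² + 15*(-2*1)))*(21/2) = (4/(-2 + 3*(-2)² + 15*(-2)))*(21/2) = (4/(-2 + 3*4 - 30))*(21/2) = (4/(-2 + 12 - 30))*(21/2) = (4/(-20))*(21/2) = (4*(-1/20))*(21/2) = -⅕*21/2 = -21/10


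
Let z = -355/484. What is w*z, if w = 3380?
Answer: -299975/121 ≈ -2479.1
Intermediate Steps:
z = -355/484 (z = -355*1/484 = -355/484 ≈ -0.73347)
w*z = 3380*(-355/484) = -299975/121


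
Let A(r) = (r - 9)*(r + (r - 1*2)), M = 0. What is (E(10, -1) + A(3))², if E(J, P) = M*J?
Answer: 576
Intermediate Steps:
E(J, P) = 0 (E(J, P) = 0*J = 0)
A(r) = (-9 + r)*(-2 + 2*r) (A(r) = (-9 + r)*(r + (r - 2)) = (-9 + r)*(r + (-2 + r)) = (-9 + r)*(-2 + 2*r))
(E(10, -1) + A(3))² = (0 + (18 - 20*3 + 2*3²))² = (0 + (18 - 60 + 2*9))² = (0 + (18 - 60 + 18))² = (0 - 24)² = (-24)² = 576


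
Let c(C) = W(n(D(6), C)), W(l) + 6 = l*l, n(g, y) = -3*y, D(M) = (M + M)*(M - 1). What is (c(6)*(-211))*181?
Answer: -12144738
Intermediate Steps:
D(M) = 2*M*(-1 + M) (D(M) = (2*M)*(-1 + M) = 2*M*(-1 + M))
W(l) = -6 + l² (W(l) = -6 + l*l = -6 + l²)
c(C) = -6 + 9*C² (c(C) = -6 + (-3*C)² = -6 + 9*C²)
(c(6)*(-211))*181 = ((-6 + 9*6²)*(-211))*181 = ((-6 + 9*36)*(-211))*181 = ((-6 + 324)*(-211))*181 = (318*(-211))*181 = -67098*181 = -12144738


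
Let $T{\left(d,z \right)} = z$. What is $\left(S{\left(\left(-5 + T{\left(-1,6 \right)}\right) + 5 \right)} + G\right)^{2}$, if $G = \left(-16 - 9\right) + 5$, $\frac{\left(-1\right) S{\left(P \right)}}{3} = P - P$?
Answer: $400$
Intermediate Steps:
$S{\left(P \right)} = 0$ ($S{\left(P \right)} = - 3 \left(P - P\right) = \left(-3\right) 0 = 0$)
$G = -20$ ($G = -25 + 5 = -20$)
$\left(S{\left(\left(-5 + T{\left(-1,6 \right)}\right) + 5 \right)} + G\right)^{2} = \left(0 - 20\right)^{2} = \left(-20\right)^{2} = 400$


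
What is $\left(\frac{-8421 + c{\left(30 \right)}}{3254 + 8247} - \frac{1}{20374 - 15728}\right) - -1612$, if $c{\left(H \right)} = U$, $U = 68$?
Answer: $\frac{86096217813}{53433646} \approx 1611.3$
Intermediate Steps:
$c{\left(H \right)} = 68$
$\left(\frac{-8421 + c{\left(30 \right)}}{3254 + 8247} - \frac{1}{20374 - 15728}\right) - -1612 = \left(\frac{-8421 + 68}{3254 + 8247} - \frac{1}{20374 - 15728}\right) - -1612 = \left(- \frac{8353}{11501} - \frac{1}{4646}\right) + \left(-36 + 1648\right) = \left(\left(-8353\right) \frac{1}{11501} - \frac{1}{4646}\right) + 1612 = \left(- \frac{8353}{11501} - \frac{1}{4646}\right) + 1612 = - \frac{38819539}{53433646} + 1612 = \frac{86096217813}{53433646}$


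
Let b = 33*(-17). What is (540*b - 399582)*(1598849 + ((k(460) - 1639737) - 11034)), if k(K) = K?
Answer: 36153187164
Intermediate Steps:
b = -561
(540*b - 399582)*(1598849 + ((k(460) - 1639737) - 11034)) = (540*(-561) - 399582)*(1598849 + ((460 - 1639737) - 11034)) = (-302940 - 399582)*(1598849 + (-1639277 - 11034)) = -702522*(1598849 - 1650311) = -702522*(-51462) = 36153187164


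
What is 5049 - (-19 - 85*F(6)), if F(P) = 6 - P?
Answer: 5068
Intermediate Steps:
5049 - (-19 - 85*F(6)) = 5049 - (-19 - 85*(6 - 1*6)) = 5049 - (-19 - 85*(6 - 6)) = 5049 - (-19 - 85*0) = 5049 - (-19 + 0) = 5049 - 1*(-19) = 5049 + 19 = 5068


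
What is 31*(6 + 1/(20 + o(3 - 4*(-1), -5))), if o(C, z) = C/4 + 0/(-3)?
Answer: 16306/87 ≈ 187.43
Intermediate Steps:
o(C, z) = C/4 (o(C, z) = C*(1/4) + 0*(-1/3) = C/4 + 0 = C/4)
31*(6 + 1/(20 + o(3 - 4*(-1), -5))) = 31*(6 + 1/(20 + (3 - 4*(-1))/4)) = 31*(6 + 1/(20 + (3 + 4)/4)) = 31*(6 + 1/(20 + (1/4)*7)) = 31*(6 + 1/(20 + 7/4)) = 31*(6 + 1/(87/4)) = 31*(6 + 4/87) = 31*(526/87) = 16306/87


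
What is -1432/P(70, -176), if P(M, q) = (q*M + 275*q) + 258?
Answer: 716/30231 ≈ 0.023684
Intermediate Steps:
P(M, q) = 258 + 275*q + M*q (P(M, q) = (M*q + 275*q) + 258 = (275*q + M*q) + 258 = 258 + 275*q + M*q)
-1432/P(70, -176) = -1432/(258 + 275*(-176) + 70*(-176)) = -1432/(258 - 48400 - 12320) = -1432/(-60462) = -1432*(-1/60462) = 716/30231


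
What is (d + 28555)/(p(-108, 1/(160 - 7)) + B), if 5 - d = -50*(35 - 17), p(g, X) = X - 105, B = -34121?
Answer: -4507380/5236577 ≈ -0.86075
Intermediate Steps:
p(g, X) = -105 + X
d = 905 (d = 5 - (-50)*(35 - 17) = 5 - (-50)*18 = 5 - 1*(-900) = 5 + 900 = 905)
(d + 28555)/(p(-108, 1/(160 - 7)) + B) = (905 + 28555)/((-105 + 1/(160 - 7)) - 34121) = 29460/((-105 + 1/153) - 34121) = 29460/(-16064/153 - 34121) = 29460/(-5236577/153) = 29460*(-153/5236577) = -4507380/5236577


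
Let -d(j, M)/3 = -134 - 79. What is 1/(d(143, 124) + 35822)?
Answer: 1/36461 ≈ 2.7427e-5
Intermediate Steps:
d(j, M) = 639 (d(j, M) = -3*(-134 - 79) = -3*(-213) = 639)
1/(d(143, 124) + 35822) = 1/(639 + 35822) = 1/36461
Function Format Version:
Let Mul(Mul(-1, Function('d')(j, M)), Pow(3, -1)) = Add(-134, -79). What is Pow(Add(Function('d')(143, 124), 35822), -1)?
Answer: Rational(1, 36461) ≈ 2.7427e-5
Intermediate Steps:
Function('d')(j, M) = 639 (Function('d')(j, M) = Mul(-3, Add(-134, -79)) = Mul(-3, -213) = 639)
Pow(Add(Function('d')(143, 124), 35822), -1) = Pow(Add(639, 35822), -1) = Pow(36461, -1) = Rational(1, 36461)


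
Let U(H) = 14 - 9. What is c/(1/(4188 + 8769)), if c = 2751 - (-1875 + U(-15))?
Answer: 59874297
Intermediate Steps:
U(H) = 5
c = 4621 (c = 2751 - (-1875 + 5) = 2751 - 1*(-1870) = 2751 + 1870 = 4621)
c/(1/(4188 + 8769)) = 4621/(1/(4188 + 8769)) = 4621/(1/12957) = 4621*12957 = 59874297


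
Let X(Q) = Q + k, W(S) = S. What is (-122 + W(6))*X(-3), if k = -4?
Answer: 812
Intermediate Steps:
X(Q) = -4 + Q (X(Q) = Q - 4 = -4 + Q)
(-122 + W(6))*X(-3) = (-122 + 6)*(-4 - 3) = -116*(-7) = 812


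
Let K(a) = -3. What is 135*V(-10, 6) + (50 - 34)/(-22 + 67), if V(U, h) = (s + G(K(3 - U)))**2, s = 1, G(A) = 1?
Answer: 24316/45 ≈ 540.36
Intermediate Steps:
V(U, h) = 4 (V(U, h) = (1 + 1)**2 = 2**2 = 4)
135*V(-10, 6) + (50 - 34)/(-22 + 67) = 135*4 + (50 - 34)/(-22 + 67) = 540 + 16/45 = 24316/45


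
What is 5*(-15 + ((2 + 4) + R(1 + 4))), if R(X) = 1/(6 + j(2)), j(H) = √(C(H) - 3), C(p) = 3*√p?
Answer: -45 + 5/(6 + √(-3 + 3*√2)) ≈ -44.297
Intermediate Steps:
j(H) = √(-3 + 3*√H) (j(H) = √(3*√H - 3) = √(-3 + 3*√H))
R(X) = 1/(6 + √(-3 + 3*√2))
5*(-15 + ((2 + 4) + R(1 + 4))) = 5*(-15 + ((2 + 4) + 1/(6 + √(-3 + 3*√2)))) = 5*(-15 + (6 + 1/(6 + √(-3 + 3*√2)))) = 5*(-9 + 1/(6 + √(-3 + 3*√2))) = -45 + 5/(6 + √(-3 + 3*√2))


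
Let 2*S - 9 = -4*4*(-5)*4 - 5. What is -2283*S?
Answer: -369846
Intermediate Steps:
S = 162 (S = 9/2 + (-4*4*(-5)*4 - 5)/2 = 9/2 + (-(-80)*4 - 5)/2 = 9/2 + (-4*(-80) - 5)/2 = 9/2 + (320 - 5)/2 = 9/2 + (½)*315 = 9/2 + 315/2 = 162)
-2283*S = -2283*162 = -369846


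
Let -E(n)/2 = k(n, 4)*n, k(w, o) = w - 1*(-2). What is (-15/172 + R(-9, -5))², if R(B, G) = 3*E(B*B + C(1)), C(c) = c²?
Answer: 50529791281761/29584 ≈ 1.7080e+9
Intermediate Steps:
k(w, o) = 2 + w (k(w, o) = w + 2 = 2 + w)
E(n) = -2*n*(2 + n) (E(n) = -2*(2 + n)*n = -2*n*(2 + n))
R(B, G) = -6*(1 + B²)*(3 + B²) (R(B, G) = 3*(-2*(B*B + 1²)*(2 + (B*B + 1²))) = 3*(-2*(B² + 1)*(2 + (B² + 1))) = 3*(-2*(1 + B²)*(2 + (1 + B²))) = 3*(-2*(1 + B²)*(3 + B²)) = -6*(1 + B²)*(3 + B²))
(-15/172 + R(-9, -5))² = (-15/172 - 6*(1 + (-9)²)*(3 + (-9)²))² = (-15*1/172 - 6*(1 + 81)*(3 + 81))² = (-15/172 - 6*82*84)² = (-15/172 - 41328)² = (-7108431/172)² = 50529791281761/29584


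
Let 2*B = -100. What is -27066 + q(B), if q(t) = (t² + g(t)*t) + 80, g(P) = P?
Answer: -21986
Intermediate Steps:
B = -50 (B = (½)*(-100) = -50)
q(t) = 80 + 2*t² (q(t) = (t² + t*t) + 80 = (t² + t²) + 80 = 2*t² + 80 = 80 + 2*t²)
-27066 + q(B) = -27066 + (80 + 2*(-50)²) = -27066 + (80 + 2*2500) = -27066 + (80 + 5000) = -27066 + 5080 = -21986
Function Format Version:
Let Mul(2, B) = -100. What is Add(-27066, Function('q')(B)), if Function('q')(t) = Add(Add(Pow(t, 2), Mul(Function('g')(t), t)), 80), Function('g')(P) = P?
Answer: -21986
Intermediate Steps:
B = -50 (B = Mul(Rational(1, 2), -100) = -50)
Function('q')(t) = Add(80, Mul(2, Pow(t, 2))) (Function('q')(t) = Add(Add(Pow(t, 2), Mul(t, t)), 80) = Add(Add(Pow(t, 2), Pow(t, 2)), 80) = Add(Mul(2, Pow(t, 2)), 80) = Add(80, Mul(2, Pow(t, 2))))
Add(-27066, Function('q')(B)) = Add(-27066, Add(80, Mul(2, Pow(-50, 2)))) = Add(-27066, Add(80, Mul(2, 2500))) = Add(-27066, Add(80, 5000)) = Add(-27066, 5080) = -21986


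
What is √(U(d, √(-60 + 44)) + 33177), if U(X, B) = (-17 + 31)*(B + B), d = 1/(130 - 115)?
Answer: √(33177 + 112*I) ≈ 182.15 + 0.3074*I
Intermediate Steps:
d = 1/15 ≈ 0.066667
U(X, B) = 28*B (U(X, B) = 14*(2*B) = 28*B)
√(U(d, √(-60 + 44)) + 33177) = √(28*√(-60 + 44) + 33177) = √(28*√(-16) + 33177) = √(28*(4*I) + 33177) = √(112*I + 33177) = √(33177 + 112*I)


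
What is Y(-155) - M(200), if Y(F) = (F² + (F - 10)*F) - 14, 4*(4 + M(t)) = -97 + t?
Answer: 198257/4 ≈ 49564.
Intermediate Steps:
M(t) = -113/4 + t/4 (M(t) = -4 + (-97 + t)/4 = -4 + (-97/4 + t/4) = -113/4 + t/4)
Y(F) = -14 + F² + F*(-10 + F) (Y(F) = (F² + (-10 + F)*F) - 14 = (F² + F*(-10 + F)) - 14 = -14 + F² + F*(-10 + F))
Y(-155) - M(200) = (-14 - 10*(-155) + 2*(-155)²) - (-113/4 + (¼)*200) = (-14 + 1550 + 2*24025) - (-113/4 + 50) = (-14 + 1550 + 48050) - 1*87/4 = 49586 - 87/4 = 198257/4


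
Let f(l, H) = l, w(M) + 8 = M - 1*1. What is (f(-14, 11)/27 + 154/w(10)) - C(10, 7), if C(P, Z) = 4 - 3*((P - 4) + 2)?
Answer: 4684/27 ≈ 173.48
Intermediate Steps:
w(M) = -9 + M (w(M) = -8 + (M - 1*1) = -8 + (M - 1) = -8 + (-1 + M) = -9 + M)
C(P, Z) = 10 - 3*P (C(P, Z) = 4 - 3*((-4 + P) + 2) = 4 - 3*(-2 + P) = 4 + (6 - 3*P) = 10 - 3*P)
(f(-14, 11)/27 + 154/w(10)) - C(10, 7) = (-14/27 + 154/(-9 + 10)) - (10 - 3*10) = (-14*1/27 + 154/1) - (10 - 30) = (-14/27 + 154*1) - 1*(-20) = (-14/27 + 154) + 20 = 4144/27 + 20 = 4684/27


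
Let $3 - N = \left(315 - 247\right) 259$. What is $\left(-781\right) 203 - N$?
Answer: $-140934$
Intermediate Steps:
$N = -17609$ ($N = 3 - \left(315 - 247\right) 259 = 3 - 68 \cdot 259 = 3 - 17612 = -17609$)
$\left(-781\right) 203 - N = \left(-781\right) 203 - -17609 = -158543 + 17609 = -140934$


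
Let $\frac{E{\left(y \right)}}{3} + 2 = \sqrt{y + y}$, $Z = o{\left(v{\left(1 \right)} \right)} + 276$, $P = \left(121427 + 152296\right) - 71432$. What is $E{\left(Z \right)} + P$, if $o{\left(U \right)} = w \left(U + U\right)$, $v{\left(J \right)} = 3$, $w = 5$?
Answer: $202285 + 18 \sqrt{17} \approx 2.0236 \cdot 10^{5}$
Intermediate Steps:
$o{\left(U \right)} = 10 U$ ($o{\left(U \right)} = 5 \left(U + U\right) = 5 \cdot 2 U = 10 U$)
$P = 202291$ ($P = 273723 - 71432 = 202291$)
$Z = 306$ ($Z = 10 \cdot 3 + 276 = 30 + 276 = 306$)
$E{\left(y \right)} = -6 + 3 \sqrt{2} \sqrt{y}$ ($E{\left(y \right)} = -6 + 3 \sqrt{y + y} = -6 + 3 \sqrt{2 y} = -6 + 3 \sqrt{2} \sqrt{y}$)
$E{\left(Z \right)} + P = \left(-6 + 3 \sqrt{2} \sqrt{306}\right) + 202291 = \left(-6 + 3 \sqrt{2} \cdot 3 \sqrt{34}\right) + 202291 = \left(-6 + 18 \sqrt{17}\right) + 202291 = 202285 + 18 \sqrt{17}$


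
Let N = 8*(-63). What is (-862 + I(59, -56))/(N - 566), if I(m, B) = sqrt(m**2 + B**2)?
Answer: 431/535 - sqrt(6617)/1070 ≈ 0.72958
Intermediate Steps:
N = -504
I(m, B) = sqrt(B**2 + m**2)
(-862 + I(59, -56))/(N - 566) = (-862 + sqrt((-56)**2 + 59**2))/(-504 - 566) = (-862 + sqrt(3136 + 3481))/(-1070) = (-862 + sqrt(6617))*(-1/1070) = 431/535 - sqrt(6617)/1070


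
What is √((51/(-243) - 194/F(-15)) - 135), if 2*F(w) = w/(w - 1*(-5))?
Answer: 4*I*√1994/9 ≈ 19.846*I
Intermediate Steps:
F(w) = w/(2*(5 + w)) (F(w) = (w/(w - 1*(-5)))/2 = (w/(w + 5))/2 = (w/(5 + w))/2 = w/(2*(5 + w)))
√((51/(-243) - 194/F(-15)) - 135) = √((51/(-243) - 194/((½)*(-15)/(5 - 15))) - 135) = √((51*(-1/243) - 194/((½)*(-15)/(-10))) - 135) = √((-17/81 - 194/((½)*(-15)*(-⅒))) - 135) = √((-17/81 - 194/¾) - 135) = √((-17/81 - 194*4/3) - 135) = √((-17/81 - 776/3) - 135) = √(-20969/81 - 135) = √(-31904/81) = 4*I*√1994/9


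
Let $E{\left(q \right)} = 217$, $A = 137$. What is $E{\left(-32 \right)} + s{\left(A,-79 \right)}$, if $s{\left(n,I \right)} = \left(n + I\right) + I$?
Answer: $196$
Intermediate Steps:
$s{\left(n,I \right)} = n + 2 I$ ($s{\left(n,I \right)} = \left(I + n\right) + I = n + 2 I$)
$E{\left(-32 \right)} + s{\left(A,-79 \right)} = 217 + \left(137 + 2 \left(-79\right)\right) = 217 + \left(137 - 158\right) = 217 - 21 = 196$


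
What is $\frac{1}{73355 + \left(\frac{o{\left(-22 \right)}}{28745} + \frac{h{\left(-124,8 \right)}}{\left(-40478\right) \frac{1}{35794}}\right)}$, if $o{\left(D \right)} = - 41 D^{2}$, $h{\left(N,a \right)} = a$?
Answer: $\frac{581770055}{42671225167689} \approx 1.3634 \cdot 10^{-5}$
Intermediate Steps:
$\frac{1}{73355 + \left(\frac{o{\left(-22 \right)}}{28745} + \frac{h{\left(-124,8 \right)}}{\left(-40478\right) \frac{1}{35794}}\right)} = \frac{1}{73355 + \left(\frac{\left(-41\right) \left(-22\right)^{2}}{28745} + \frac{8}{\left(-40478\right) \frac{1}{35794}}\right)} = \frac{1}{73355 + \left(\left(-41\right) 484 \cdot \frac{1}{28745} + \frac{8}{\left(-40478\right) \frac{1}{35794}}\right)} = \frac{1}{73355 + \left(\left(-19844\right) \frac{1}{28745} + \frac{8}{- \frac{20239}{17897}}\right)} = \frac{1}{73355 + \left(- \frac{19844}{28745} + 8 \left(- \frac{17897}{20239}\right)\right)} = \frac{1}{73355 - \frac{4517216836}{581770055}} = \frac{1}{\frac{42671225167689}{581770055}} = \frac{581770055}{42671225167689}$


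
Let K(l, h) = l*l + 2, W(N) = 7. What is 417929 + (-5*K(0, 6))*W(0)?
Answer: 417859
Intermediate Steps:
K(l, h) = 2 + l**2 (K(l, h) = l**2 + 2 = 2 + l**2)
417929 + (-5*K(0, 6))*W(0) = 417929 - 5*(2 + 0**2)*7 = 417929 - 5*(2 + 0)*7 = 417929 - 5*2*7 = 417929 - 10*7 = 417929 - 70 = 417859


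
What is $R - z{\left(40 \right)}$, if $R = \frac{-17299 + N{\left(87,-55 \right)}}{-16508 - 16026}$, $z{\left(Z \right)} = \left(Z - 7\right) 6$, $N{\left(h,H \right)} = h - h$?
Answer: $- \frac{6424433}{32534} \approx -197.47$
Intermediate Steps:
$N{\left(h,H \right)} = 0$
$z{\left(Z \right)} = -42 + 6 Z$ ($z{\left(Z \right)} = \left(-7 + Z\right) 6 = -42 + 6 Z$)
$R = \frac{17299}{32534}$ ($R = \frac{-17299 + 0}{-16508 - 16026} = - \frac{17299}{-32534} = \left(-17299\right) \left(- \frac{1}{32534}\right) = \frac{17299}{32534} \approx 0.53172$)
$R - z{\left(40 \right)} = \frac{17299}{32534} - \left(-42 + 6 \cdot 40\right) = \frac{17299}{32534} - \left(-42 + 240\right) = \frac{17299}{32534} - 198 = - \frac{6424433}{32534}$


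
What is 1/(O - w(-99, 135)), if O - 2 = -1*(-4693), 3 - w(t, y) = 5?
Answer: 1/4697 ≈ 0.00021290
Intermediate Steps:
w(t, y) = -2 (w(t, y) = 3 - 1*5 = 3 - 5 = -2)
O = 4695 (O = 2 - 1*(-4693) = 2 + 4693 = 4695)
1/(O - w(-99, 135)) = 1/(4695 - 1*(-2)) = 1/(4695 + 2) = 1/4697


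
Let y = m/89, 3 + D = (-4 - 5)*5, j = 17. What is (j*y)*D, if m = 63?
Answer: -51408/89 ≈ -577.62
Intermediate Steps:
D = -48 (D = -3 + (-4 - 5)*5 = -3 - 9*5 = -3 - 45 = -48)
y = 63/89 ≈ 0.70786
(j*y)*D = (17*(63/89))*(-48) = (1071/89)*(-48) = -51408/89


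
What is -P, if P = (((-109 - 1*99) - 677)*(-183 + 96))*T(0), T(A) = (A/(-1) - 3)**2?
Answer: -692955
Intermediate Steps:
T(A) = (-3 - A)**2 (T(A) = (A*(-1) - 3)**2 = (-A - 3)**2 = (-3 - A)**2)
P = 692955 (P = (((-109 - 1*99) - 677)*(-183 + 96))*(3 + 0)**2 = (((-109 - 99) - 677)*(-87))*3**2 = ((-208 - 677)*(-87))*9 = -885*(-87)*9 = 76995*9 = 692955)
-P = -1*692955 = -692955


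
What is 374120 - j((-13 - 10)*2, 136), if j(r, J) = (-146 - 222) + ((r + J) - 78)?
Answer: 374476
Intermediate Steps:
j(r, J) = -446 + J + r (j(r, J) = -368 + ((J + r) - 78) = -368 + (-78 + J + r) = -446 + J + r)
374120 - j((-13 - 10)*2, 136) = 374120 - (-446 + 136 + (-13 - 10)*2) = 374120 - (-446 + 136 - 23*2) = 374120 - (-446 + 136 - 46) = 374120 - 1*(-356) = 374120 + 356 = 374476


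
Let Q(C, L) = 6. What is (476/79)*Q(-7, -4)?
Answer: 2856/79 ≈ 36.152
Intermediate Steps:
(476/79)*Q(-7, -4) = (476/79)*6 = 2856/79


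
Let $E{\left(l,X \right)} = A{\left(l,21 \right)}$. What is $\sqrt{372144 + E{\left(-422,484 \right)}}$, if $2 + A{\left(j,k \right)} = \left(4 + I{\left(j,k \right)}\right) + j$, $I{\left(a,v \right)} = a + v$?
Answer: $\sqrt{371323} \approx 609.36$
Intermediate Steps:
$A{\left(j,k \right)} = 2 + k + 2 j$ ($A{\left(j,k \right)} = -2 + \left(\left(4 + \left(j + k\right)\right) + j\right) = -2 + \left(\left(4 + j + k\right) + j\right) = -2 + \left(4 + k + 2 j\right) = 2 + k + 2 j$)
$E{\left(l,X \right)} = 23 + 2 l$ ($E{\left(l,X \right)} = 2 + 21 + 2 l = 23 + 2 l$)
$\sqrt{372144 + E{\left(-422,484 \right)}} = \sqrt{372144 + \left(23 + 2 \left(-422\right)\right)} = \sqrt{372144 + \left(23 - 844\right)} = \sqrt{372144 - 821} = \sqrt{371323}$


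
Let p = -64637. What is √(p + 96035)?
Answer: √31398 ≈ 177.19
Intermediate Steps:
√(p + 96035) = √(-64637 + 96035) = √31398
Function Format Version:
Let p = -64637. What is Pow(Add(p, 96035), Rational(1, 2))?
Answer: Pow(31398, Rational(1, 2)) ≈ 177.19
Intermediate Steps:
Pow(Add(p, 96035), Rational(1, 2)) = Pow(Add(-64637, 96035), Rational(1, 2)) = Pow(31398, Rational(1, 2))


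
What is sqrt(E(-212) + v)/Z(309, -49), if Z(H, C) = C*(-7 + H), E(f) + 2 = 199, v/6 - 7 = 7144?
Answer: -sqrt(43103)/14798 ≈ -0.014030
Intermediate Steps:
v = 42906 (v = 42 + 6*7144 = 42 + 42864 = 42906)
E(f) = 197 (E(f) = -2 + 199 = 197)
sqrt(E(-212) + v)/Z(309, -49) = sqrt(197 + 42906)/((-49*(-7 + 309))) = sqrt(43103)/((-49*302)) = sqrt(43103)/(-14798) = sqrt(43103)*(-1/14798) = -sqrt(43103)/14798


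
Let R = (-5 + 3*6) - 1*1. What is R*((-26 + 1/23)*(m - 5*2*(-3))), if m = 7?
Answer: -265068/23 ≈ -11525.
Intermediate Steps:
R = 12 (R = (-5 + 18) - 1 = 13 - 1 = 12)
R*((-26 + 1/23)*(m - 5*2*(-3))) = 12*((-26 + 1/23)*(7 - 5*2*(-3))) = 12*((-26 + 1/23)*(7 - 10*(-3))) = 12*(-597*(7 + 30)/23) = 12*(-597/23*37) = 12*(-22089/23) = -265068/23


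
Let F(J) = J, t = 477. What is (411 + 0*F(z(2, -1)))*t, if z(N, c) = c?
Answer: 196047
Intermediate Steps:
(411 + 0*F(z(2, -1)))*t = (411 + 0*(-1))*477 = (411 + 0)*477 = 411*477 = 196047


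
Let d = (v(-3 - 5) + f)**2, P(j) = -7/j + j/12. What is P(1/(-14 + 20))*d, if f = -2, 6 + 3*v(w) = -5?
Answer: -873647/648 ≈ -1348.2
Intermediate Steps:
v(w) = -11/3 (v(w) = -2 + (1/3)*(-5) = -2 - 5/3 = -11/3)
P(j) = -7/j + j/12 (P(j) = -7/j + j*(1/12) = -7/j + j/12)
d = 289/9 (d = (-11/3 - 2)**2 = (-17/3)**2 = 289/9 ≈ 32.111)
P(1/(-14 + 20))*d = (-7/(1/(-14 + 20)) + 1/(12*(-14 + 20)))*(289/9) = (-7/(1/6) + (1/12)/6)*(289/9) = (-7/1/6 + (1/12)*(1/6))*(289/9) = (-7*6 + 1/72)*(289/9) = (-42 + 1/72)*(289/9) = -3023/72*289/9 = -873647/648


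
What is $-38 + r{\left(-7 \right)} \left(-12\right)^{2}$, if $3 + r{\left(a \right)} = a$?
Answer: $-1478$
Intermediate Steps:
$r{\left(a \right)} = -3 + a$
$-38 + r{\left(-7 \right)} \left(-12\right)^{2} = -38 + \left(-3 - 7\right) \left(-12\right)^{2} = -38 - 1440 = -1478$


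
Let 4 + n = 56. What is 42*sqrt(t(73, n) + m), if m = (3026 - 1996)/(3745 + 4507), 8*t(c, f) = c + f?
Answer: 21*sqrt(1072491810)/4126 ≈ 166.68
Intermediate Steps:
n = 52 (n = -4 + 56 = 52)
t(c, f) = c/8 + f/8 (t(c, f) = (c + f)/8 = c/8 + f/8)
m = 515/4126 (m = 1030/8252 = 1030*(1/8252) = 515/4126 ≈ 0.12482)
42*sqrt(t(73, n) + m) = 42*sqrt(((1/8)*73 + (1/8)*52) + 515/4126) = 42*sqrt((73/8 + 13/2) + 515/4126) = 42*sqrt(125/8 + 515/4126) = 42*sqrt(259935/16504) = 42*(sqrt(1072491810)/8252) = 21*sqrt(1072491810)/4126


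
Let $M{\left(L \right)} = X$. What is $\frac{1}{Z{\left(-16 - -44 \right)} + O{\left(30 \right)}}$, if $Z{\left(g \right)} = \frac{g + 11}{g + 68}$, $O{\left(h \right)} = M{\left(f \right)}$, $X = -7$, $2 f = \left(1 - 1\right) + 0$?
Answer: $- \frac{32}{211} \approx -0.15166$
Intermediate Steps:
$f = 0$ ($f = \frac{\left(1 - 1\right) + 0}{2} = \frac{0 + 0}{2} = \frac{1}{2} \cdot 0 = 0$)
$M{\left(L \right)} = -7$
$O{\left(h \right)} = -7$
$Z{\left(g \right)} = \frac{11 + g}{68 + g}$
$\frac{1}{Z{\left(-16 - -44 \right)} + O{\left(30 \right)}} = \frac{1}{\frac{11 - -28}{68 - -28} - 7} = \frac{1}{\frac{11 + \left(-16 + 44\right)}{68 + \left(-16 + 44\right)} - 7} = \frac{1}{\frac{11 + 28}{68 + 28} - 7} = \frac{1}{\frac{1}{96} \cdot 39 - 7} = \frac{1}{\frac{13}{32} - 7} = \frac{1}{- \frac{211}{32}} = - \frac{32}{211}$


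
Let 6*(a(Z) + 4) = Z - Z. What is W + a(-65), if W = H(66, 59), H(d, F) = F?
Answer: 55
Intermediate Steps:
W = 59
a(Z) = -4 (a(Z) = -4 + (Z - Z)/6 = -4 + (1/6)*0 = -4 + 0 = -4)
W + a(-65) = 59 - 4 = 55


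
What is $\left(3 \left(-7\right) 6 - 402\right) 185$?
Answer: $-97680$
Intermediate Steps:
$\left(3 \left(-7\right) 6 - 402\right) 185 = \left(\left(-21\right) 6 - 402\right) 185 = \left(-126 - 402\right) 185 = \left(-528\right) 185 = -97680$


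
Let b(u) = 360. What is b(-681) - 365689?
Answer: -365329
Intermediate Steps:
b(-681) - 365689 = 360 - 365689 = -365329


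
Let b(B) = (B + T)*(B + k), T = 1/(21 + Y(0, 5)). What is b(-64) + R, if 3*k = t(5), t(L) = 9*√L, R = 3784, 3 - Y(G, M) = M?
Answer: 149656/19 - 3645*√5/19 ≈ 7447.7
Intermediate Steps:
Y(G, M) = 3 - M
T = 1/19 (T = 1/(21 + (3 - 1*5)) = 1/(21 + (3 - 5)) = 1/(21 - 2) = 1/19 ≈ 0.052632)
k = 3*√5 (k = (9*√5)/3 = 3*√5 ≈ 6.7082)
b(B) = (1/19 + B)*(B + 3*√5) (b(B) = (B + 1/19)*(B + 3*√5) = (1/19 + B)*(B + 3*√5))
b(-64) + R = ((-64)² + (1/19)*(-64) + 3*√5/19 + 3*(-64)*√5) + 3784 = (4096 - 64/19 + 3*√5/19 - 192*√5) + 3784 = (77760/19 - 3645*√5/19) + 3784 = 149656/19 - 3645*√5/19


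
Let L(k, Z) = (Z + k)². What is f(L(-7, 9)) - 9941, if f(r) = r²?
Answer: -9925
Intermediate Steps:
f(L(-7, 9)) - 9941 = ((9 - 7)²)² - 9941 = (2²)² - 9941 = 4² - 9941 = 16 - 9941 = -9925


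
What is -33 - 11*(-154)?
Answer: 1661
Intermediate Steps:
-33 - 11*(-154) = -33 + 1694 = 1661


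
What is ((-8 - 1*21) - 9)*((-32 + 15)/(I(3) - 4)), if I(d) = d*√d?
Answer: 2584/11 + 1938*√3/11 ≈ 540.06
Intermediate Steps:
I(d) = d^(3/2)
((-8 - 1*21) - 9)*((-32 + 15)/(I(3) - 4)) = ((-8 - 1*21) - 9)*((-32 + 15)/(3^(3/2) - 4)) = ((-8 - 21) - 9)*(-17/(3*√3 - 4)) = (-29 - 9)*(-17/(-4 + 3*√3)) = -(-646)/(-4 + 3*√3) = 646/(-4 + 3*√3)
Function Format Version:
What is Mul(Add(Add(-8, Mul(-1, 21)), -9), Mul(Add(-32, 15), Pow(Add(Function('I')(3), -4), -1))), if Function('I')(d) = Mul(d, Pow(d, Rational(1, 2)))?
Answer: Add(Rational(2584, 11), Mul(Rational(1938, 11), Pow(3, Rational(1, 2)))) ≈ 540.06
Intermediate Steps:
Function('I')(d) = Pow(d, Rational(3, 2))
Mul(Add(Add(-8, Mul(-1, 21)), -9), Mul(Add(-32, 15), Pow(Add(Function('I')(3), -4), -1))) = Mul(Add(Add(-8, Mul(-1, 21)), -9), Mul(Add(-32, 15), Pow(Add(Pow(3, Rational(3, 2)), -4), -1))) = Mul(Add(Add(-8, -21), -9), Mul(-17, Pow(Add(Mul(3, Pow(3, Rational(1, 2))), -4), -1))) = Mul(Add(-29, -9), Mul(-17, Pow(Add(-4, Mul(3, Pow(3, Rational(1, 2)))), -1))) = Mul(-38, Mul(-17, Pow(Add(-4, Mul(3, Pow(3, Rational(1, 2)))), -1))) = Mul(646, Pow(Add(-4, Mul(3, Pow(3, Rational(1, 2)))), -1))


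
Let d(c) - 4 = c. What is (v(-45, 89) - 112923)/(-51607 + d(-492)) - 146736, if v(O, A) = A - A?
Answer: -2548032999/17365 ≈ -1.4673e+5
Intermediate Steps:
v(O, A) = 0
d(c) = 4 + c
(v(-45, 89) - 112923)/(-51607 + d(-492)) - 146736 = (0 - 112923)/(-51607 + (4 - 492)) - 146736 = -112923/(-51607 - 488) - 146736 = -112923/(-52095) - 146736 = -112923*(-1/52095) - 146736 = 37641/17365 - 146736 = -2548032999/17365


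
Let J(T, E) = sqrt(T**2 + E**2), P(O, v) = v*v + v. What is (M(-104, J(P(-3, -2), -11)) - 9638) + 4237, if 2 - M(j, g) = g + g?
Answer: -5399 - 10*sqrt(5) ≈ -5421.4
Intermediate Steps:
P(O, v) = v + v**2 (P(O, v) = v**2 + v = v + v**2)
J(T, E) = sqrt(E**2 + T**2)
M(j, g) = 2 - 2*g (M(j, g) = 2 - (g + g) = 2 - 2*g)
(M(-104, J(P(-3, -2), -11)) - 9638) + 4237 = ((2 - 2*sqrt((-11)**2 + (-2*(1 - 2))**2)) - 9638) + 4237 = ((2 - 2*sqrt(121 + (-2*(-1))**2)) - 9638) + 4237 = ((2 - 2*sqrt(121 + 2**2)) - 9638) + 4237 = ((2 - 2*sqrt(121 + 4)) - 9638) + 4237 = ((2 - 10*sqrt(5)) - 9638) + 4237 = (-9636 - 10*sqrt(5)) + 4237 = -5399 - 10*sqrt(5)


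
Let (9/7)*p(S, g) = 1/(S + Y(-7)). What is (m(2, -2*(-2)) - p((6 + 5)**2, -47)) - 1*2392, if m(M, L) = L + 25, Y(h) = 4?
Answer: -2658382/1125 ≈ -2363.0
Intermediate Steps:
p(S, g) = 7/(9*(4 + S)) (p(S, g) = 7/(9*(S + 4)) = 7/(9*(4 + S)))
m(M, L) = 25 + L
(m(2, -2*(-2)) - p((6 + 5)**2, -47)) - 1*2392 = ((25 - 2*(-2)) - 7/(9*(4 + (6 + 5)**2))) - 1*2392 = ((25 + 4) - 7/(9*(4 + 11**2))) - 2392 = (29 - 7/(9*(4 + 121))) - 2392 = (29 - 7/(9*125)) - 2392 = (29 - 1*7/1125) - 2392 = (29 - 7/1125) - 2392 = 32618/1125 - 2392 = -2658382/1125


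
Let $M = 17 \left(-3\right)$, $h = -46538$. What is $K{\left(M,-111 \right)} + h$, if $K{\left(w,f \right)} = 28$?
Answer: $-46510$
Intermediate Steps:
$M = -51$
$K{\left(M,-111 \right)} + h = 28 - 46538 = -46510$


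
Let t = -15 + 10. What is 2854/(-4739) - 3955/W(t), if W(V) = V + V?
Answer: 3742841/9478 ≈ 394.90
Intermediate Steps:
t = -5
W(V) = 2*V
2854/(-4739) - 3955/W(t) = 2854/(-4739) - 3955/(2*(-5)) = 2854*(-1/4739) - 3955/(-10) = -2854/4739 - 3955*(-⅒) = -2854/4739 + 791/2 = 3742841/9478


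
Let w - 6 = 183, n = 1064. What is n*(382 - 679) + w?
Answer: -315819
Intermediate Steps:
w = 189 (w = 6 + 183 = 189)
n*(382 - 679) + w = 1064*(382 - 679) + 189 = 1064*(-297) + 189 = -316008 + 189 = -315819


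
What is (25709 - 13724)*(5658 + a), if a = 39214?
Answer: 537790920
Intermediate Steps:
(25709 - 13724)*(5658 + a) = (25709 - 13724)*(5658 + 39214) = 11985*44872 = 537790920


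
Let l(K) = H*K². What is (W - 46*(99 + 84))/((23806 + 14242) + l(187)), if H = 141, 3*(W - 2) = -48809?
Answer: -74057/14906031 ≈ -0.0049683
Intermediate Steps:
W = -48803/3 (W = 2 + (⅓)*(-48809) = 2 - 48809/3 = -48803/3 ≈ -16268.)
l(K) = 141*K²
(W - 46*(99 + 84))/((23806 + 14242) + l(187)) = (-48803/3 - 46*(99 + 84))/((23806 + 14242) + 141*187²) = (-48803/3 - 46*183)/(38048 + 141*34969) = (-48803/3 - 8418)/(38048 + 4930629) = -74057/3/4968677 = -74057/3*1/4968677 = -74057/14906031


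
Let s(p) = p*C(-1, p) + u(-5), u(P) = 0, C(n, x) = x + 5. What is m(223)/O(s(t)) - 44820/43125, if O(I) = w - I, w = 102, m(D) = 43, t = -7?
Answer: -139319/253000 ≈ -0.55067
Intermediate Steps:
C(n, x) = 5 + x
s(p) = p*(5 + p) (s(p) = p*(5 + p) + 0 = p*(5 + p))
O(I) = 102 - I
m(223)/O(s(t)) - 44820/43125 = 43/(102 - (-7)*(5 - 7)) - 44820/43125 = 43/(102 - (-7)*(-2)) - 44820*1/43125 = 43/(102 - 1*14) - 2988/2875 = 43/(102 - 14) - 2988/2875 = 43/88 - 2988/2875 = -139319/253000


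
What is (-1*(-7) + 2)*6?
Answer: 54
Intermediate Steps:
(-1*(-7) + 2)*6 = (7 + 2)*6 = 9*6 = 54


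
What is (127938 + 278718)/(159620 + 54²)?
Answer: 50832/20317 ≈ 2.5019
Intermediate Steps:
(127938 + 278718)/(159620 + 54²) = 406656/(159620 + 2916) = 406656/162536 = 406656*(1/162536) = 50832/20317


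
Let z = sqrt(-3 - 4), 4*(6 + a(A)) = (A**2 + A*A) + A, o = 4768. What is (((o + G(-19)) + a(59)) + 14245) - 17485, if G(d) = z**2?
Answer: 13081/4 ≈ 3270.3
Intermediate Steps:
a(A) = -6 + A**2/2 + A/4 (a(A) = -6 + ((A**2 + A*A) + A)/4 = -6 + ((A**2 + A**2) + A)/4 = -6 + (2*A**2 + A)/4 = -6 + (A + 2*A**2)/4 = -6 + (A**2/2 + A/4) = -6 + A**2/2 + A/4)
z = I*sqrt(7) (z = sqrt(-7) = I*sqrt(7) ≈ 2.6458*I)
G(d) = -7 (G(d) = (I*sqrt(7))**2 = -7)
(((o + G(-19)) + a(59)) + 14245) - 17485 = (((4768 - 7) + (-6 + (1/2)*59**2 + (1/4)*59)) + 14245) - 17485 = ((4761 + (-6 + (1/2)*3481 + 59/4)) + 14245) - 17485 = ((4761 + (-6 + 3481/2 + 59/4)) + 14245) - 17485 = ((4761 + 6997/4) + 14245) - 17485 = (26041/4 + 14245) - 17485 = 83021/4 - 17485 = 13081/4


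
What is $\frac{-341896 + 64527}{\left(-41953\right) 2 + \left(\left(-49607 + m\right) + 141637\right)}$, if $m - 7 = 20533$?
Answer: $- \frac{277369}{28664} \approx -9.6766$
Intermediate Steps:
$m = 20540$ ($m = 7 + 20533 = 20540$)
$\frac{-341896 + 64527}{\left(-41953\right) 2 + \left(\left(-49607 + m\right) + 141637\right)} = \frac{-341896 + 64527}{\left(-41953\right) 2 + \left(\left(-49607 + 20540\right) + 141637\right)} = - \frac{277369}{-83906 + \left(-29067 + 141637\right)} = - \frac{277369}{-83906 + 112570} = - \frac{277369}{28664}$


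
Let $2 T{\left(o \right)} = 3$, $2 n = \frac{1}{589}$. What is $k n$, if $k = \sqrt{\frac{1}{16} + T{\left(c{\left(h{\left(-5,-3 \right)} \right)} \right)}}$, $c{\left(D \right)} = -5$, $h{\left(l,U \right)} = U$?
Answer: $\frac{5}{4712} \approx 0.0010611$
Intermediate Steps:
$n = \frac{1}{1178}$ ($n = \frac{1}{2 \cdot 589} = \frac{1}{2} \cdot \frac{1}{589} = \frac{1}{1178} \approx 0.0008489$)
$T{\left(o \right)} = \frac{3}{2}$ ($T{\left(o \right)} = \frac{1}{2} \cdot 3 = \frac{3}{2}$)
$k = \frac{5}{4}$ ($k = \sqrt{\frac{1}{16} + \frac{3}{2}} = \sqrt{\frac{25}{16}} = \frac{5}{4} \approx 1.25$)
$k n = \frac{5}{4} \cdot \frac{1}{1178} = \frac{5}{4712}$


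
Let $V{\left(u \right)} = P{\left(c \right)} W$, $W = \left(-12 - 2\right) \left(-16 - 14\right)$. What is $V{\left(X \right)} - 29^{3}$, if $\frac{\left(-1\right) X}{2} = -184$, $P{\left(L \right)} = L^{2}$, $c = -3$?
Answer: $-20609$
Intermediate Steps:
$W = 420$ ($W = \left(-14\right) \left(-30\right) = 420$)
$X = 368$ ($X = \left(-2\right) \left(-184\right) = 368$)
$V{\left(u \right)} = 3780$ ($V{\left(u \right)} = \left(-3\right)^{2} \cdot 420 = 9 \cdot 420 = 3780$)
$V{\left(X \right)} - 29^{3} = 3780 - 29^{3} = 3780 - 24389 = -20609$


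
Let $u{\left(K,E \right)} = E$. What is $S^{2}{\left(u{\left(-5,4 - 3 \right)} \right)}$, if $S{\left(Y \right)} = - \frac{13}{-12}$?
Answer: $\frac{169}{144} \approx 1.1736$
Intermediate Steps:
$S{\left(Y \right)} = \frac{13}{12}$ ($S{\left(Y \right)} = \left(-13\right) \left(- \frac{1}{12}\right) = \frac{13}{12}$)
$S^{2}{\left(u{\left(-5,4 - 3 \right)} \right)} = \left(\frac{13}{12}\right)^{2} = \frac{169}{144}$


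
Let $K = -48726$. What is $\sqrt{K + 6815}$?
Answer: $i \sqrt{41911} \approx 204.72 i$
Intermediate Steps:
$\sqrt{K + 6815} = \sqrt{-48726 + 6815} = \sqrt{-41911} = i \sqrt{41911}$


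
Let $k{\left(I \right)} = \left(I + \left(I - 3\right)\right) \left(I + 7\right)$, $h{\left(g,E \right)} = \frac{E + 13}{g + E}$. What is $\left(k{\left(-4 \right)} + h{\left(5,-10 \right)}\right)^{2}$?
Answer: $\frac{28224}{25} \approx 1129.0$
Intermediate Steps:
$h{\left(g,E \right)} = \frac{13 + E}{E + g}$
$k{\left(I \right)} = \left(-3 + 2 I\right) \left(7 + I\right)$ ($k{\left(I \right)} = \left(I + \left(I - 3\right)\right) \left(7 + I\right) = \left(I + \left(-3 + I\right)\right) \left(7 + I\right) = \left(-3 + 2 I\right) \left(7 + I\right)$)
$\left(k{\left(-4 \right)} + h{\left(5,-10 \right)}\right)^{2} = \left(\left(-21 + 2 \left(-4\right)^{2} + 11 \left(-4\right)\right) + \frac{13 - 10}{-10 + 5}\right)^{2} = \left(\left(-21 + 2 \cdot 16 - 44\right) + \frac{1}{-5} \cdot 3\right)^{2} = \left(\left(-21 + 32 - 44\right) - \frac{3}{5}\right)^{2} = \left(-33 - \frac{3}{5}\right)^{2} = \left(- \frac{168}{5}\right)^{2} = \frac{28224}{25}$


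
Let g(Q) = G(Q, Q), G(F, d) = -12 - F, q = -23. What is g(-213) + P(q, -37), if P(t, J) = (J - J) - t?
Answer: 224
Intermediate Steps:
P(t, J) = -t (P(t, J) = 0 - t = -t)
g(Q) = -12 - Q
g(-213) + P(q, -37) = (-12 - 1*(-213)) - 1*(-23) = (-12 + 213) + 23 = 201 + 23 = 224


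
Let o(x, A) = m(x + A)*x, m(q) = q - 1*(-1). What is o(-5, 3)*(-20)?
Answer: -100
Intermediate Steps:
m(q) = 1 + q (m(q) = q + 1 = 1 + q)
o(x, A) = x*(1 + A + x) (o(x, A) = (1 + (x + A))*x = (1 + (A + x))*x = (1 + A + x)*x = x*(1 + A + x))
o(-5, 3)*(-20) = -5*(1 + 3 - 5)*(-20) = -5*(-1)*(-20) = 5*(-20) = -100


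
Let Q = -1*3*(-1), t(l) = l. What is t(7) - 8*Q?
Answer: -17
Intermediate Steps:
Q = 3 (Q = -3*(-1) = 3)
t(7) - 8*Q = 7 - 8*3 = 7 - 24 = -17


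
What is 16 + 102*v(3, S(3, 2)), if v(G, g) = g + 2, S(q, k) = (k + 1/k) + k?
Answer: 679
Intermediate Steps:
S(q, k) = 1/k + 2*k
v(G, g) = 2 + g
16 + 102*v(3, S(3, 2)) = 16 + 102*(2 + (1/2 + 2*2)) = 16 + 102*(2 + (½ + 4)) = 16 + 102*(2 + 9/2) = 16 + 102*(13/2) = 16 + 663 = 679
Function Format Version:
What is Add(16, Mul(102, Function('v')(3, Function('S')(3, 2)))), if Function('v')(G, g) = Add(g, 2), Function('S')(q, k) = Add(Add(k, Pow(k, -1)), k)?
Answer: 679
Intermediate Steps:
Function('S')(q, k) = Add(Pow(k, -1), Mul(2, k))
Function('v')(G, g) = Add(2, g)
Add(16, Mul(102, Function('v')(3, Function('S')(3, 2)))) = Add(16, Mul(102, Add(2, Add(Pow(2, -1), Mul(2, 2))))) = Add(16, Mul(102, Add(2, Add(Rational(1, 2), 4)))) = Add(16, Mul(102, Add(2, Rational(9, 2)))) = Add(16, Mul(102, Rational(13, 2))) = Add(16, 663) = 679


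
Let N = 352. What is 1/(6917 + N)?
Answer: 1/7269 ≈ 0.00013757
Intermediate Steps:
1/(6917 + N) = 1/(6917 + 352) = 1/7269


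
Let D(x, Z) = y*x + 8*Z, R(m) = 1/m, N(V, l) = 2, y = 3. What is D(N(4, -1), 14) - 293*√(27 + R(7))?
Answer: 118 - 293*√1330/7 ≈ -1408.5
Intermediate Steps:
R(m) = 1/m
D(x, Z) = 3*x + 8*Z
D(N(4, -1), 14) - 293*√(27 + R(7)) = (3*2 + 8*14) - 293*√(27 + 1/7) = (6 + 112) - 293*√(27 + ⅐) = 118 - 293*√1330/7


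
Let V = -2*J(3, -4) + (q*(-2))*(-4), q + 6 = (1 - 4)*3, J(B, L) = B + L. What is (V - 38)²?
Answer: 24336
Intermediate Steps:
q = -15 (q = -6 + (1 - 4)*3 = -6 - 3*3 = -6 - 9 = -15)
V = -118 (V = -2*(3 - 4) - 15*(-2)*(-4) = -2*(-1) + 30*(-4) = 2 - 120 = -118)
(V - 38)² = (-118 - 38)² = (-156)² = 24336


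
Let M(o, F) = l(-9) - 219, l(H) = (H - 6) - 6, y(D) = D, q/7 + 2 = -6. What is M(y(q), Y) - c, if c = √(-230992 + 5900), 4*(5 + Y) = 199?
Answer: -240 - 2*I*√56273 ≈ -240.0 - 474.44*I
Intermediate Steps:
q = -56 (q = -14 + 7*(-6) = -14 - 42 = -56)
Y = 179/4 (Y = -5 + (¼)*199 = -5 + 199/4 = 179/4 ≈ 44.750)
l(H) = -12 + H (l(H) = (-6 + H) - 6 = -12 + H)
c = 2*I*√56273 (c = √(-225092) = 2*I*√56273 ≈ 474.44*I)
M(o, F) = -240 (M(o, F) = (-12 - 9) - 219 = -21 - 219 = -240)
M(y(q), Y) - c = -240 - 2*I*√56273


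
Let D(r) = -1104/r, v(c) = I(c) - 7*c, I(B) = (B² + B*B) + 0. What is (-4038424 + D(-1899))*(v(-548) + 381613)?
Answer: -2520679226019368/633 ≈ -3.9821e+12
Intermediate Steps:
I(B) = 2*B² (I(B) = (B² + B²) + 0 = 2*B² + 0 = 2*B²)
v(c) = -7*c + 2*c² (v(c) = 2*c² - 7*c = -7*c + 2*c²)
(-4038424 + D(-1899))*(v(-548) + 381613) = (-4038424 - 1104/(-1899))*(-548*(-7 + 2*(-548)) + 381613) = (-4038424 - 1104*(-1/1899))*(-548*(-7 - 1096) + 381613) = (-4038424 + 368/633)*(-548*(-1103) + 381613) = -2556322024*(604444 + 381613)/633 = -2556322024/633*986057 = -2520679226019368/633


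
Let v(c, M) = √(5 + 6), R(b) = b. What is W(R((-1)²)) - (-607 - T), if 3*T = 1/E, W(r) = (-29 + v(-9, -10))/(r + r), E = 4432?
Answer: 7877881/13296 + √11/2 ≈ 594.16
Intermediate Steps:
v(c, M) = √11
W(r) = (-29 + √11)/(2*r) (W(r) = (-29 + √11)/(r + r) = (-29 + √11)/((2*r)) = (-29 + √11)*(1/(2*r)) = (-29 + √11)/(2*r))
T = 1/13296 (T = (⅓)/4432 = (⅓)*(1/4432) = 1/13296 ≈ 7.5211e-5)
W(R((-1)²)) - (-607 - T) = (-29 + √11)/(2*((-1)²)) - (-607 - 1*1/13296) = (½)*(-29 + √11)/1 - (-607 - 1/13296) = (½)*1*(-29 + √11) - 1*(-8070673/13296) = (-29/2 + √11/2) + 8070673/13296 = 7877881/13296 + √11/2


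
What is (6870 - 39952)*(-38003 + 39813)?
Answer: -59878420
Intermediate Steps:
(6870 - 39952)*(-38003 + 39813) = -33082*1810 = -59878420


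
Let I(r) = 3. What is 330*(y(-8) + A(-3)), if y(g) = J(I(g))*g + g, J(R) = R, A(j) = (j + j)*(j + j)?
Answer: 1320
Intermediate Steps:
A(j) = 4*j² (A(j) = (2*j)*(2*j) = 4*j²)
y(g) = 4*g (y(g) = 3*g + g = 4*g)
330*(y(-8) + A(-3)) = 330*(4*(-8) + 4*(-3)²) = 330*(-32 + 4*9) = 330*(-32 + 36) = 330*4 = 1320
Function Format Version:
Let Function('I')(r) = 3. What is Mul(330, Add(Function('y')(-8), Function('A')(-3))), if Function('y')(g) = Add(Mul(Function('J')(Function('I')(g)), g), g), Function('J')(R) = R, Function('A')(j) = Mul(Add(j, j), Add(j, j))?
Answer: 1320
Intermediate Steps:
Function('A')(j) = Mul(4, Pow(j, 2)) (Function('A')(j) = Mul(Mul(2, j), Mul(2, j)) = Mul(4, Pow(j, 2)))
Function('y')(g) = Mul(4, g) (Function('y')(g) = Add(Mul(3, g), g) = Mul(4, g))
Mul(330, Add(Function('y')(-8), Function('A')(-3))) = Mul(330, Add(Mul(4, -8), Mul(4, Pow(-3, 2)))) = Mul(330, Add(-32, Mul(4, 9))) = Mul(330, Add(-32, 36)) = Mul(330, 4) = 1320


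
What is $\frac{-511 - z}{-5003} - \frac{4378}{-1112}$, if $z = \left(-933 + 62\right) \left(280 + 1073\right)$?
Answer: $- \frac{643989745}{2781668} \approx -231.51$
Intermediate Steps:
$z = -1178463$ ($z = \left(-871\right) 1353 = -1178463$)
$\frac{-511 - z}{-5003} - \frac{4378}{-1112} = \frac{-511 - -1178463}{-5003} - \frac{4378}{-1112} = \left(-511 + 1178463\right) \left(- \frac{1}{5003}\right) - - \frac{2189}{556} = 1177952 \left(- \frac{1}{5003}\right) + \frac{2189}{556} = - \frac{1177952}{5003} + \frac{2189}{556} = - \frac{643989745}{2781668}$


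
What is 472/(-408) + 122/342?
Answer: -2326/2907 ≈ -0.80014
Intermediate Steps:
472/(-408) + 122/342 = 472*(-1/408) + 122*(1/342) = -59/51 + 61/171 = -2326/2907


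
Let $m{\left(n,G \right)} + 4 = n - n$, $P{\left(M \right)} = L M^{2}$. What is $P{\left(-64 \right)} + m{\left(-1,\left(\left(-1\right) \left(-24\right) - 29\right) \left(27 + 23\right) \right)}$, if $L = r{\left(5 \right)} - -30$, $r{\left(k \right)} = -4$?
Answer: $106492$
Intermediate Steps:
$L = 26$ ($L = -4 - -30 = -4 + 30 = 26$)
$P{\left(M \right)} = 26 M^{2}$
$m{\left(n,G \right)} = -4$ ($m{\left(n,G \right)} = -4 + \left(n - n\right) = -4 + 0 = -4$)
$P{\left(-64 \right)} + m{\left(-1,\left(\left(-1\right) \left(-24\right) - 29\right) \left(27 + 23\right) \right)} = 26 \left(-64\right)^{2} - 4 = 26 \cdot 4096 - 4 = 106496 - 4 = 106492$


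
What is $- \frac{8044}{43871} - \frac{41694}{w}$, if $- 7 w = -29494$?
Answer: $- \frac{6520676027}{646965637} \approx -10.079$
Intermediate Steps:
$w = \frac{29494}{7}$ ($w = \left(- \frac{1}{7}\right) \left(-29494\right) = \frac{29494}{7} \approx 4213.4$)
$- \frac{8044}{43871} - \frac{41694}{w} = - \frac{8044}{43871} - \frac{41694}{\frac{29494}{7}} = \left(-8044\right) \frac{1}{43871} - \frac{145929}{14747} = - \frac{8044}{43871} - \frac{145929}{14747} = - \frac{6520676027}{646965637}$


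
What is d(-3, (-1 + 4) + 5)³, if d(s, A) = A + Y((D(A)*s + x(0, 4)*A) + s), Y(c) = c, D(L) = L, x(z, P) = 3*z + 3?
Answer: 125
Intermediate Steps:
x(z, P) = 3 + 3*z
d(s, A) = s + 4*A + A*s (d(s, A) = A + ((A*s + (3 + 3*0)*A) + s) = A + ((A*s + (3 + 0)*A) + s) = A + ((A*s + 3*A) + s) = A + ((3*A + A*s) + s) = A + (s + 3*A + A*s) = s + 4*A + A*s)
d(-3, (-1 + 4) + 5)³ = (-3 + 4*((-1 + 4) + 5) + ((-1 + 4) + 5)*(-3))³ = (-3 + 4*(3 + 5) + (3 + 5)*(-3))³ = (-3 + 4*8 + 8*(-3))³ = (-3 + 32 - 24)³ = 5³ = 125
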